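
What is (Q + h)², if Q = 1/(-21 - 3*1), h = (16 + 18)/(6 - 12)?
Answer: 18769/576 ≈ 32.585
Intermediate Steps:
h = -17/3 (h = 34/(-6) = 34*(-⅙) = -17/3 ≈ -5.6667)
Q = -1/24 (Q = 1/(-21 - 3) = 1/(-24) = -1/24 ≈ -0.041667)
(Q + h)² = (-1/24 - 17/3)² = (-137/24)² = 18769/576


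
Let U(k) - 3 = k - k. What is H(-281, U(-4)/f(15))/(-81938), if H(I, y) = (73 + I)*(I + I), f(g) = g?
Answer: -58448/40969 ≈ -1.4266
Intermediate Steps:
U(k) = 3 (U(k) = 3 + (k - k) = 3 + 0 = 3)
H(I, y) = 2*I*(73 + I) (H(I, y) = (73 + I)*(2*I) = 2*I*(73 + I))
H(-281, U(-4)/f(15))/(-81938) = (2*(-281)*(73 - 281))/(-81938) = (2*(-281)*(-208))*(-1/81938) = 116896*(-1/81938) = -58448/40969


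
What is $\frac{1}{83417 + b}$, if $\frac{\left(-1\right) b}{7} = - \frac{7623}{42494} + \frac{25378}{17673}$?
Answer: $\frac{750996462}{62639266030483} \approx 1.1989 \cdot 10^{-5}$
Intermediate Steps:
$b = - \frac{6605840171}{750996462}$ ($b = - 7 \left(- \frac{7623}{42494} + \frac{25378}{17673}\right) = \left(-7\right) \frac{943691453}{750996462} = - \frac{6605840171}{750996462} \approx -8.7961$)
$\frac{1}{83417 + b} = \frac{1}{83417 - \frac{6605840171}{750996462}} = \frac{1}{\frac{62639266030483}{750996462}} = \frac{750996462}{62639266030483}$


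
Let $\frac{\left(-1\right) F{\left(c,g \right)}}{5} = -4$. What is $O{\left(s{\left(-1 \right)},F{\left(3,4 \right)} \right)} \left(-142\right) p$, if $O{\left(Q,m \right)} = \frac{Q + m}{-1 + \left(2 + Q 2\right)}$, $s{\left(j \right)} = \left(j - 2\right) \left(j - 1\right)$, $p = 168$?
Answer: $-47712$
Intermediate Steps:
$F{\left(c,g \right)} = 20$ ($F{\left(c,g \right)} = \left(-5\right) \left(-4\right) = 20$)
$s{\left(j \right)} = \left(-1 + j\right) \left(-2 + j\right)$ ($s{\left(j \right)} = \left(-2 + j\right) \left(-1 + j\right) = \left(-1 + j\right) \left(-2 + j\right)$)
$O{\left(Q,m \right)} = \frac{Q + m}{1 + 2 Q}$ ($O{\left(Q,m \right)} = \frac{Q + m}{-1 + \left(2 + 2 Q\right)} = \frac{Q + m}{1 + 2 Q}$)
$O{\left(s{\left(-1 \right)},F{\left(3,4 \right)} \right)} \left(-142\right) p = \frac{\left(2 + \left(-1\right)^{2} - -3\right) + 20}{1 + 2 \left(2 + \left(-1\right)^{2} - -3\right)} \left(-142\right) 168 = \frac{\left(2 + 1 + 3\right) + 20}{1 + 2 \left(2 + 1 + 3\right)} \left(-142\right) 168 = \frac{6 + 20}{1 + 2 \cdot 6} \left(-142\right) 168 = \frac{1}{1 + 12} \cdot 26 \left(-142\right) 168 = \frac{1}{13} \cdot 26 \left(-142\right) 168 = 2 \left(-142\right) 168 = \left(-284\right) 168 = -47712$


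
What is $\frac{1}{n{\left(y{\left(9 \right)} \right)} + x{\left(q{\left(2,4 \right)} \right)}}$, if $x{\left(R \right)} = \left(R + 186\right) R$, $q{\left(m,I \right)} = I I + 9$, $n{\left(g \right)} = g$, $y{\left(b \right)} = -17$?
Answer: $\frac{1}{5258} \approx 0.00019019$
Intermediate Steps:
$q{\left(m,I \right)} = 9 + I^{2}$ ($q{\left(m,I \right)} = I^{2} + 9 = 9 + I^{2}$)
$x{\left(R \right)} = R \left(186 + R\right)$ ($x{\left(R \right)} = \left(186 + R\right) R = R \left(186 + R\right)$)
$\frac{1}{n{\left(y{\left(9 \right)} \right)} + x{\left(q{\left(2,4 \right)} \right)}} = \frac{1}{-17 + \left(9 + 4^{2}\right) \left(186 + \left(9 + 4^{2}\right)\right)} = \frac{1}{-17 + \left(9 + 16\right) \left(186 + \left(9 + 16\right)\right)} = \frac{1}{-17 + 25 \left(186 + 25\right)} = \frac{1}{-17 + 25 \cdot 211} = \frac{1}{-17 + 5275} = \frac{1}{5258}$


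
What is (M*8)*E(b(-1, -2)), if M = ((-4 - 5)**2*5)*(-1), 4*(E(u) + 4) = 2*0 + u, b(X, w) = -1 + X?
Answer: 14580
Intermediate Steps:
E(u) = -4 + u/4 (E(u) = -4 + (2*0 + u)/4 = -4 + (0 + u)/4 = -4 + u/4)
M = -405 (M = ((-9)**2*5)*(-1) = (81*5)*(-1) = 405*(-1) = -405)
(M*8)*E(b(-1, -2)) = (-405*8)*(-4 + (-1 - 1)/4) = -3240*(-4 + (1/4)*(-2)) = -3240*(-4 - 1/2) = -3240*(-9/2) = 14580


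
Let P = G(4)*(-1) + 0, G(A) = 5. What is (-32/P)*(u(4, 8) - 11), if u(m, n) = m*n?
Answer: 672/5 ≈ 134.40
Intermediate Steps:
P = -5 (P = 5*(-1) + 0 = -5 + 0 = -5)
(-32/P)*(u(4, 8) - 11) = (-32/(-5))*(4*8 - 11) = (-32*(-⅕))*(32 - 11) = (32/5)*21 = 672/5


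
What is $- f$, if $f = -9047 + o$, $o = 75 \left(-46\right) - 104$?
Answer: $12601$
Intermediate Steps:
$o = -3554$ ($o = -3450 - 104 = -3554$)
$f = -12601$ ($f = -9047 - 3554 = -12601$)
$- f = \left(-1\right) \left(-12601\right) = 12601$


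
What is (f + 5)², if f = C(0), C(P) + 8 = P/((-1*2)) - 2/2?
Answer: 16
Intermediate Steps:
C(P) = -9 - P/2 (C(P) = -8 + (P/((-1*2)) - 2/2) = -8 + (P/(-2) - 2*½) = -8 + (P*(-½) - 1) = -8 + (-P/2 - 1) = -8 + (-1 - P/2) = -9 - P/2)
f = -9 (f = -9 - ½*0 = -9 + 0 = -9)
(f + 5)² = (-9 + 5)² = (-4)² = 16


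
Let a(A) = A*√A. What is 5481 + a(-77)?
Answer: 5481 - 77*I*√77 ≈ 5481.0 - 675.67*I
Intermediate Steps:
a(A) = A^(3/2)
5481 + a(-77) = 5481 + (-77)^(3/2) = 5481 - 77*I*√77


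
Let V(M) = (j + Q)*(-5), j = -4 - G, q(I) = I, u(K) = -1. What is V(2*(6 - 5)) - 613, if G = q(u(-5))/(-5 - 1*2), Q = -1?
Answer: -4111/7 ≈ -587.29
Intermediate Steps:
G = ⅐ (G = -1/(-5 - 1*2) = -1/(-5 - 2) = -1/(-7) = -1*(-⅐) = ⅐ ≈ 0.14286)
j = -29/7 (j = -4 - 1*⅐ = -4 - ⅐ = -29/7 ≈ -4.1429)
V(M) = 180/7 (V(M) = (-29/7 - 1)*(-5) = -36/7*(-5) = 180/7)
V(2*(6 - 5)) - 613 = 180/7 - 613 = -4111/7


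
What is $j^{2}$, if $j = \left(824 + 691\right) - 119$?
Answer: $1948816$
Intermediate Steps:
$j = 1396$ ($j = 1515 - 119 = 1396$)
$j^{2} = 1396^{2} = 1948816$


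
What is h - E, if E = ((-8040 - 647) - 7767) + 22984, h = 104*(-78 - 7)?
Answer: -15370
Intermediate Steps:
h = -8840 (h = 104*(-85) = -8840)
E = 6530 (E = (-8687 - 7767) + 22984 = -16454 + 22984 = 6530)
h - E = -8840 - 1*6530 = -8840 - 6530 = -15370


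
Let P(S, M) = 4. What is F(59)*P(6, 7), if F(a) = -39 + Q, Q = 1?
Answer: -152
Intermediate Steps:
F(a) = -38 (F(a) = -39 + 1 = -38)
F(59)*P(6, 7) = -38*4 = -152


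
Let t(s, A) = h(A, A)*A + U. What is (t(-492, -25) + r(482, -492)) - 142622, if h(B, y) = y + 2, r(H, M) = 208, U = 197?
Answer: -141642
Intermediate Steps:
h(B, y) = 2 + y
t(s, A) = 197 + A*(2 + A) (t(s, A) = (2 + A)*A + 197 = A*(2 + A) + 197 = 197 + A*(2 + A))
(t(-492, -25) + r(482, -492)) - 142622 = ((197 - 25*(2 - 25)) + 208) - 142622 = ((197 - 25*(-23)) + 208) - 142622 = ((197 + 575) + 208) - 142622 = (772 + 208) - 142622 = 980 - 142622 = -141642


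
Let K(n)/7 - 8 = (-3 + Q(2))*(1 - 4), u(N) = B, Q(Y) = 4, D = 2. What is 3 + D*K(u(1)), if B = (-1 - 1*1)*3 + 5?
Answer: 73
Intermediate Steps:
B = -1 (B = (-1 - 1)*3 + 5 = -2*3 + 5 = -6 + 5 = -1)
u(N) = -1
K(n) = 35 (K(n) = 56 + 7*((-3 + 4)*(1 - 4)) = 56 + 7*(1*(-3)) = 56 + 7*(-3) = 56 - 21 = 35)
3 + D*K(u(1)) = 3 + 2*35 = 3 + 70 = 73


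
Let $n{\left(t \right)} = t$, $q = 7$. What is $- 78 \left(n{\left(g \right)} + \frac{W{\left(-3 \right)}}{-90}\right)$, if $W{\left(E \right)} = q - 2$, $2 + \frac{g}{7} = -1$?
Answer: $\frac{4927}{3} \approx 1642.3$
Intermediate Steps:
$g = -21$ ($g = -14 + 7 \left(-1\right) = -14 - 7 = -21$)
$W{\left(E \right)} = 5$ ($W{\left(E \right)} = 7 - 2 = 5$)
$- 78 \left(n{\left(g \right)} + \frac{W{\left(-3 \right)}}{-90}\right) = - 78 \left(-21 + \frac{5}{-90}\right) = - 78 \left(-21 + 5 \left(- \frac{1}{90}\right)\right) = - 78 \left(-21 - \frac{1}{18}\right) = \left(-78\right) \left(- \frac{379}{18}\right) = \frac{4927}{3}$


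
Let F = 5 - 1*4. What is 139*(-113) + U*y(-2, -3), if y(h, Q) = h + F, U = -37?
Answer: -15670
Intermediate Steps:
F = 1 (F = 5 - 4 = 1)
y(h, Q) = 1 + h (y(h, Q) = h + 1 = 1 + h)
139*(-113) + U*y(-2, -3) = 139*(-113) - 37*(1 - 2) = -15707 - 37*(-1) = -15707 + 37 = -15670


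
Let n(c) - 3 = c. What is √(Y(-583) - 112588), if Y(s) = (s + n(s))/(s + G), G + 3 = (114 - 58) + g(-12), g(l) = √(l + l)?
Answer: √2*√((59670477 - 225176*I*√6)/(-265 + I*√6))/2 ≈ 3.0222e-5 + 335.54*I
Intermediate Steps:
n(c) = 3 + c
g(l) = √2*√l (g(l) = √(2*l) = √2*√l)
G = 53 + 2*I*√6 (G = -3 + ((114 - 58) + √2*√(-12)) = -3 + (56 + √2*(2*I*√3)) = -3 + (56 + 2*I*√6) = 53 + 2*I*√6 ≈ 53.0 + 4.899*I)
Y(s) = (3 + 2*s)/(53 + s + 2*I*√6) (Y(s) = (s + (3 + s))/(s + (53 + 2*I*√6)) = (3 + 2*s)/(53 + s + 2*I*√6))
√(Y(-583) - 112588) = √((3 + 2*(-583))/(53 - 583 + 2*I*√6) - 112588) = √((3 - 1166)/(-530 + 2*I*√6) - 112588) = √(-1163/(-530 + 2*I*√6) - 112588) = √(-112588 - 1163/(-530 + 2*I*√6))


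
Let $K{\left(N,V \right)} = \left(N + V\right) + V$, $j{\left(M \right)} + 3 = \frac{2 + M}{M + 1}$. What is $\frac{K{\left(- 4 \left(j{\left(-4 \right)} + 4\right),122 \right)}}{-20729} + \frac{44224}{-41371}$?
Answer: $- \frac{2779614040}{2572738377} \approx -1.0804$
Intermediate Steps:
$j{\left(M \right)} = -3 + \frac{2 + M}{1 + M}$ ($j{\left(M \right)} = -3 + \frac{2 + M}{M + 1} = -3 + \frac{2 + M}{1 + M}$)
$K{\left(N,V \right)} = N + 2 V$
$\frac{K{\left(- 4 \left(j{\left(-4 \right)} + 4\right),122 \right)}}{-20729} + \frac{44224}{-41371} = \frac{- 4 \left(\frac{-1 - -8}{1 - 4} + 4\right) + 2 \cdot 122}{-20729} + \frac{44224}{-41371} = \left(- 4 \left(\frac{-1 + 8}{-3} + 4\right) + 244\right) \left(- \frac{1}{20729}\right) + 44224 \left(- \frac{1}{41371}\right) = \left(- 4 \left(\left(- \frac{1}{3}\right) 7 + 4\right) + 244\right) \left(- \frac{1}{20729}\right) - \frac{44224}{41371} = \left(- 4 \left(- \frac{7}{3} + 4\right) + 244\right) \left(- \frac{1}{20729}\right) - \frac{44224}{41371} = \left(\left(-4\right) \frac{5}{3} + 244\right) \left(- \frac{1}{20729}\right) - \frac{44224}{41371} = \left(- \frac{20}{3} + 244\right) \left(- \frac{1}{20729}\right) - \frac{44224}{41371} = \frac{712}{3} \left(- \frac{1}{20729}\right) - \frac{44224}{41371} = - \frac{712}{62187} - \frac{44224}{41371} = - \frac{2779614040}{2572738377}$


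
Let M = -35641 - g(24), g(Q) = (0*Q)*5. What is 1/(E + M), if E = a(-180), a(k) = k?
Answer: -1/35821 ≈ -2.7917e-5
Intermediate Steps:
g(Q) = 0 (g(Q) = 0*5 = 0)
E = -180
M = -35641 (M = -35641 - 1*0 = -35641 + 0 = -35641)
1/(E + M) = 1/(-180 - 35641) = 1/(-35821) = -1/35821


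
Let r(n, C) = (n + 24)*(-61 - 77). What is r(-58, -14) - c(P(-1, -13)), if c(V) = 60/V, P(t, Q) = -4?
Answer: 4707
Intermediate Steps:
r(n, C) = -3312 - 138*n (r(n, C) = (24 + n)*(-138) = -3312 - 138*n)
r(-58, -14) - c(P(-1, -13)) = (-3312 - 138*(-58)) - 60/(-4) = (-3312 + 8004) - 60*(-1)/4 = 4692 - 1*(-15) = 4692 + 15 = 4707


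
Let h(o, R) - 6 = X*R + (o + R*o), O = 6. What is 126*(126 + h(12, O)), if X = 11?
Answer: 35532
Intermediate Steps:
h(o, R) = 6 + o + 11*R + R*o (h(o, R) = 6 + (11*R + (o + R*o)) = 6 + (o + 11*R + R*o) = 6 + o + 11*R + R*o)
126*(126 + h(12, O)) = 126*(126 + (6 + 12 + 11*6 + 6*12)) = 126*(126 + (6 + 12 + 66 + 72)) = 126*(126 + 156) = 126*282 = 35532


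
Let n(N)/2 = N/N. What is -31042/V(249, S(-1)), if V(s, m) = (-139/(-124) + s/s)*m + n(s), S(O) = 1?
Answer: -3849208/511 ≈ -7532.7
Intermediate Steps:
n(N) = 2 (n(N) = 2*(N/N) = 2*1 = 2)
V(s, m) = 2 + 263*m/124 (V(s, m) = (-139/(-124) + s/s)*m + 2 = (-139*(-1/124) + 1)*m + 2 = (139/124 + 1)*m + 2 = 263*m/124 + 2 = 2 + 263*m/124)
-31042/V(249, S(-1)) = -31042/(2 + (263/124)*1) = -31042/(2 + 263/124) = -31042/511/124 = -31042*124/511 = -3849208/511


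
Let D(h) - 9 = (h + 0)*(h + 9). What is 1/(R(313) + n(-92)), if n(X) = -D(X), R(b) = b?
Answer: -1/7332 ≈ -0.00013639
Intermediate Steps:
D(h) = 9 + h*(9 + h) (D(h) = 9 + (h + 0)*(h + 9) = 9 + h*(9 + h))
n(X) = -9 - X² - 9*X (n(X) = -(9 + X² + 9*X) = -9 - X² - 9*X)
1/(R(313) + n(-92)) = 1/(313 + (-9 - 1*(-92)² - 9*(-92))) = 1/(313 + (-9 - 1*8464 + 828)) = 1/(313 + (-9 - 8464 + 828)) = 1/(313 - 7645) = 1/(-7332) = -1/7332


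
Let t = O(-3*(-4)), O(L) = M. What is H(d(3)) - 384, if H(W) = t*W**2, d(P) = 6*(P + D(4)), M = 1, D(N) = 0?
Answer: -60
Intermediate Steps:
O(L) = 1
t = 1
d(P) = 6*P (d(P) = 6*(P + 0) = 6*P)
H(W) = W**2 (H(W) = 1*W**2 = W**2)
H(d(3)) - 384 = (6*3)**2 - 384 = 18**2 - 384 = 324 - 384 = -60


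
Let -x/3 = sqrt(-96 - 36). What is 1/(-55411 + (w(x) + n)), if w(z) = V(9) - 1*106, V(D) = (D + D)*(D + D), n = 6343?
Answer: -1/48850 ≈ -2.0471e-5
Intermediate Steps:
V(D) = 4*D**2 (V(D) = (2*D)*(2*D) = 4*D**2)
x = -6*I*sqrt(33) (x = -3*sqrt(-96 - 36) = -6*I*sqrt(33) ≈ -34.467*I)
w(z) = 218 (w(z) = 4*9**2 - 1*106 = 4*81 - 106 = 324 - 106 = 218)
1/(-55411 + (w(x) + n)) = 1/(-55411 + (218 + 6343)) = 1/(-55411 + 6561) = 1/(-48850) = -1/48850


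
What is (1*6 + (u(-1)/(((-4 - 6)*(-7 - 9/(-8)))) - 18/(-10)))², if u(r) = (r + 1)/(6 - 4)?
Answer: 1521/25 ≈ 60.840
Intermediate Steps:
u(r) = ½ + r/2 (u(r) = (1 + r)/2 = (1 + r)*(½) = ½ + r/2)
(1*6 + (u(-1)/(((-4 - 6)*(-7 - 9/(-8)))) - 18/(-10)))² = (1*6 + ((½ + (½)*(-1))/(((-4 - 6)*(-7 - 9/(-8)))) - 18/(-10)))² = (6 + ((½ - ½)/((-10*(-7 - 9*(-⅛)))) - 18*(-⅒)))² = (6 + (0/((-10*(-7 + 9/8))) + 9/5))² = (6 + (0/((-10*(-47/8))) + 9/5))² = (6 + (0/(235/4) + 9/5))² = (6 + (0*(4/235) + 9/5))² = (6 + (0 + 9/5))² = (6 + 9/5)² = (39/5)² = 1521/25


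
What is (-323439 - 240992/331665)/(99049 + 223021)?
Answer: -107273636927/106819346550 ≈ -1.0043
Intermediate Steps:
(-323439 - 240992/331665)/(99049 + 223021) = (-323439 - 240992*1/331665)/322070 = (-323439 - 240992/331665)*(1/322070) = -107273636927/331665*1/322070 = -107273636927/106819346550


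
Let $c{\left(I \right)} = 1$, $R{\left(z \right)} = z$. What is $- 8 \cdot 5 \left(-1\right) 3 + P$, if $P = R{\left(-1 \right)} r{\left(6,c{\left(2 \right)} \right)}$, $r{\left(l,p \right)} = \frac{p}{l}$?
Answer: $\frac{719}{6} \approx 119.83$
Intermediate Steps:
$P = - \frac{1}{6} \approx -0.16667$
$- 8 \cdot 5 \left(-1\right) 3 + P = - 8 \cdot 5 \left(-1\right) 3 - \frac{1}{6} = - 8 \left(\left(-5\right) 3\right) - \frac{1}{6} = \left(-8\right) \left(-15\right) - \frac{1}{6} = 120 - \frac{1}{6} = \frac{719}{6}$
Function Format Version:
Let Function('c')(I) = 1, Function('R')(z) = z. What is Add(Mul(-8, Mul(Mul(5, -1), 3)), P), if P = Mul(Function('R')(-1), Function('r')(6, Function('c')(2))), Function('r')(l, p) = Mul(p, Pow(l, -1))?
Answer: Rational(719, 6) ≈ 119.83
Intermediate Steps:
P = Rational(-1, 6) (P = Mul(-1, Mul(1, Pow(6, -1))) = Mul(-1, Mul(1, Rational(1, 6))) = Mul(-1, Rational(1, 6)) = Rational(-1, 6) ≈ -0.16667)
Add(Mul(-8, Mul(Mul(5, -1), 3)), P) = Add(Mul(-8, Mul(Mul(5, -1), 3)), Rational(-1, 6)) = Add(Mul(-8, Mul(-5, 3)), Rational(-1, 6)) = Add(Mul(-8, -15), Rational(-1, 6)) = Add(120, Rational(-1, 6)) = Rational(719, 6)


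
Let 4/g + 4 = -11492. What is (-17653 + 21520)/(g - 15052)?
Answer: -11113758/43259449 ≈ -0.25691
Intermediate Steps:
g = -1/2874 (g = 4/(-4 - 11492) = 4/(-11496) = 4*(-1/11496) = -1/2874 ≈ -0.00034795)
(-17653 + 21520)/(g - 15052) = (-17653 + 21520)/(-1/2874 - 15052) = 3867/(-43259449/2874) = 3867*(-2874/43259449) = -11113758/43259449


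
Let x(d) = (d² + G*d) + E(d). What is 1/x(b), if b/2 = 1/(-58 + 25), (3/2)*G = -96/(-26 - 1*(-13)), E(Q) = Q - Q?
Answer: -14157/4172 ≈ -3.3933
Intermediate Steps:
E(Q) = 0
G = 64/13 (G = 2*(-96/(-26 - 1*(-13)))/3 = 2*(-96/(-26 + 13))/3 = 2*(-96/(-13))/3 = 2*(-96*(-1/13))/3 = (⅔)*(96/13) = 64/13 ≈ 4.9231)
b = -2/33 (b = 2/(-58 + 25) = 2/(-33) = 2*(-1/33) = -2/33 ≈ -0.060606)
x(d) = d² + 64*d/13 (x(d) = (d² + 64*d/13) + 0 = d² + 64*d/13)
1/x(b) = 1/((1/13)*(-2/33)*(64 + 13*(-2/33))) = 1/((1/13)*(-2/33)*(64 - 26/33)) = 1/((1/13)*(-2/33)*(2086/33)) = 1/(-4172/14157) = -14157/4172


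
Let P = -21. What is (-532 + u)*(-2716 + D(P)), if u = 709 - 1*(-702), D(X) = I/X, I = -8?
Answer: -16709204/7 ≈ -2.3870e+6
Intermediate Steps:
D(X) = -8/X
u = 1411 (u = 709 + 702 = 1411)
(-532 + u)*(-2716 + D(P)) = (-532 + 1411)*(-2716 - 8/(-21)) = 879*(-2716 - 8*(-1/21)) = 879*(-2716 + 8/21) = 879*(-57028/21) = -16709204/7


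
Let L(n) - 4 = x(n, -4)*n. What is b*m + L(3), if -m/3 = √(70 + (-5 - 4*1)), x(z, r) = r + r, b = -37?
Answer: -20 + 111*√61 ≈ 846.94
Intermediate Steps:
x(z, r) = 2*r
L(n) = 4 - 8*n (L(n) = 4 + (2*(-4))*n = 4 - 8*n)
m = -3*√61 (m = -3*√(70 + (-5 - 4*1)) = -3*√(70 + (-5 - 4)) = -3*√(70 - 9) = -3*√61 ≈ -23.431)
b*m + L(3) = -(-111)*√61 + (4 - 8*3) = 111*√61 + (4 - 24) = 111*√61 - 20 = -20 + 111*√61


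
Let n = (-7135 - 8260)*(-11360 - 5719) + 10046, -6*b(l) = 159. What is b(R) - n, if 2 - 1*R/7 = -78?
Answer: -525882555/2 ≈ -2.6294e+8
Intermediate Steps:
R = 560 (R = 14 - 7*(-78) = 14 + 546 = 560)
b(l) = -53/2 (b(l) = -⅙*159 = -53/2)
n = 262941251 (n = -15395*(-17079) + 10046 = 262931205 + 10046 = 262941251)
b(R) - n = -53/2 - 1*262941251 = -53/2 - 262941251 = -525882555/2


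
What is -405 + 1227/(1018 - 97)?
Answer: -123926/307 ≈ -403.67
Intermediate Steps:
-405 + 1227/(1018 - 97) = -405 + 1227/921 = -405 + 1227*(1/921) = -405 + 409/307 = -123926/307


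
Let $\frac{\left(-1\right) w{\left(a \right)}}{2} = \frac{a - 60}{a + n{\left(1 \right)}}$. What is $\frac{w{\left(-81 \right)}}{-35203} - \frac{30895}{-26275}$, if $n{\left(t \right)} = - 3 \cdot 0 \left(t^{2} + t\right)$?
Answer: $\frac{124968427}{106271865} \approx 1.1759$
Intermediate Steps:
$n{\left(t \right)} = 0$ ($n{\left(t \right)} = - 3 \cdot 0 \left(t + t^{2}\right) = \left(-3\right) 0 = 0$)
$w{\left(a \right)} = - \frac{2 \left(-60 + a\right)}{a}$ ($w{\left(a \right)} = - 2 \frac{a - 60}{a + 0} = - 2 \frac{-60 + a}{a} = - \frac{2 \left(-60 + a\right)}{a}$)
$\frac{w{\left(-81 \right)}}{-35203} - \frac{30895}{-26275} = \frac{-2 + \frac{120}{-81}}{-35203} - \frac{30895}{-26275} = \left(-2 + 120 \left(- \frac{1}{81}\right)\right) \left(- \frac{1}{35203}\right) - - \frac{6179}{5255} = \left(-2 - \frac{40}{27}\right) \left(- \frac{1}{35203}\right) + \frac{6179}{5255} = \left(- \frac{94}{27}\right) \left(- \frac{1}{35203}\right) + \frac{6179}{5255} = \frac{2}{20223} + \frac{6179}{5255} = \frac{124968427}{106271865}$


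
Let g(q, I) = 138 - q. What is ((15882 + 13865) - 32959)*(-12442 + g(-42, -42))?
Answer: 39385544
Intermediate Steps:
((15882 + 13865) - 32959)*(-12442 + g(-42, -42)) = ((15882 + 13865) - 32959)*(-12442 + (138 - 1*(-42))) = (29747 - 32959)*(-12442 + (138 + 42)) = -3212*(-12442 + 180) = -3212*(-12262) = 39385544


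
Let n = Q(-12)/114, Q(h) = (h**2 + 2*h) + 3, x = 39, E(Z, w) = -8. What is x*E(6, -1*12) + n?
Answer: -11815/38 ≈ -310.92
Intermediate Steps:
Q(h) = 3 + h**2 + 2*h
n = 41/38 (n = (3 + (-12)**2 + 2*(-12))/114 = (3 + 144 - 24)*(1/114) = 123*(1/114) = 41/38 ≈ 1.0789)
x*E(6, -1*12) + n = 39*(-8) + 41/38 = -312 + 41/38 = -11815/38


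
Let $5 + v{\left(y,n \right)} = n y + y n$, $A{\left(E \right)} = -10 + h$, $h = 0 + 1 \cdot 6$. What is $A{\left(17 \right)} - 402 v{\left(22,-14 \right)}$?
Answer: $249638$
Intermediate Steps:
$h = 6$ ($h = 0 + 6 = 6$)
$A{\left(E \right)} = -4$ ($A{\left(E \right)} = -10 + 6 = -4$)
$v{\left(y,n \right)} = -5 + 2 n y$ ($v{\left(y,n \right)} = -5 + \left(n y + y n\right) = -5 + \left(n y + n y\right) = -5 + 2 n y$)
$A{\left(17 \right)} - 402 v{\left(22,-14 \right)} = -4 - 402 \left(-5 + 2 \left(-14\right) 22\right) = -4 - 402 \left(-5 - 616\right) = -4 - -249642 = -4 + 249642 = 249638$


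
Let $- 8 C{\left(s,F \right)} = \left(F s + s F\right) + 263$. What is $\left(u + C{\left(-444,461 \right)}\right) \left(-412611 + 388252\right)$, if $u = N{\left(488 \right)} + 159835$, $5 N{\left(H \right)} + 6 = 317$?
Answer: $- \frac{205624379267}{40} \approx -5.1406 \cdot 10^{9}$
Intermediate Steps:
$C{\left(s,F \right)} = - \frac{263}{8} - \frac{F s}{4}$ ($C{\left(s,F \right)} = - \frac{\left(F s + s F\right) + 263}{8} = - \frac{\left(F s + F s\right) + 263}{8} = - \frac{2 F s + 263}{8} = - \frac{263 + 2 F s}{8} = - \frac{263}{8} - \frac{F s}{4}$)
$N{\left(H \right)} = \frac{311}{5}$ ($N{\left(H \right)} = - \frac{6}{5} + \frac{1}{5} \cdot 317 = - \frac{6}{5} + \frac{317}{5} = \frac{311}{5}$)
$u = \frac{799486}{5}$ ($u = \frac{311}{5} + 159835 = \frac{799486}{5} \approx 1.599 \cdot 10^{5}$)
$\left(u + C{\left(-444,461 \right)}\right) \left(-412611 + 388252\right) = \left(\frac{799486}{5} - \left(\frac{263}{8} + \frac{461}{4} \left(-444\right)\right)\right) \left(-412611 + 388252\right) = \left(\frac{799486}{5} + \left(- \frac{263}{8} + 51171\right)\right) \left(-24359\right) = \left(\frac{799486}{5} + \frac{409105}{8}\right) \left(-24359\right) = \frac{8441413}{40} \left(-24359\right) = - \frac{205624379267}{40}$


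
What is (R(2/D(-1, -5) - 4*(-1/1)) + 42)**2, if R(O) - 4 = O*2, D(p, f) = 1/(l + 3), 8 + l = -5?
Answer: 196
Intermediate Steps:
l = -13 (l = -8 - 5 = -13)
D(p, f) = -1/10 (D(p, f) = 1/(-13 + 3) = 1/(-10) = -1/10)
R(O) = 4 + 2*O (R(O) = 4 + O*2 = 4 + 2*O)
(R(2/D(-1, -5) - 4*(-1/1)) + 42)**2 = ((4 + 2*(2/(-1/10) - 4*(-1/1))) + 42)**2 = ((4 + 2*(2*(-10) - 4/((-5*1/5)))) + 42)**2 = ((4 + 2*(-20 - 4/(-1))) + 42)**2 = ((4 + 2*(-20 - 4*(-1))) + 42)**2 = ((4 + 2*(-20 + 4)) + 42)**2 = ((4 + 2*(-16)) + 42)**2 = ((4 - 32) + 42)**2 = (-28 + 42)**2 = 14**2 = 196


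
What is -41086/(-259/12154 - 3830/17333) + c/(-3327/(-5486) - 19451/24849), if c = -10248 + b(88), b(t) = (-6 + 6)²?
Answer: 279340058845496776100/1226752710339721 ≈ 2.2771e+5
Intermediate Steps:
b(t) = 0 (b(t) = 0² = 0)
c = -10248 (c = -10248 + 0 = -10248)
-41086/(-259/12154 - 3830/17333) + c/(-3327/(-5486) - 19451/24849) = -41086/(-259/12154 - 3830/17333) - 10248/(-3327/(-5486) - 19451/24849) = -41086/(-259*1/12154 - 3830*1/17333) - 10248/(-3327*(-1/5486) - 19451*1/24849) = -41086/(-259/12154 - 3830/17333) - 10248/(3327/5486 - 19451/24849) = -41086/(-51039067/210665282) - 10248/(-24035563/136321614) = -41086*(-210665282/51039067) - 10248*(-136321614/24035563) = 8655393776252/51039067 + 1397023900272/24035563 = 279340058845496776100/1226752710339721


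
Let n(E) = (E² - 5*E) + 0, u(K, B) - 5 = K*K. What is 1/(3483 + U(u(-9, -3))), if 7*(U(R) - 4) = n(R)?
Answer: 7/31375 ≈ 0.00022311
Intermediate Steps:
u(K, B) = 5 + K² (u(K, B) = 5 + K*K = 5 + K²)
n(E) = E² - 5*E
U(R) = 4 + R*(-5 + R)/7 (U(R) = 4 + (R*(-5 + R))/7 = 4 + R*(-5 + R)/7)
1/(3483 + U(u(-9, -3))) = 1/(3483 + (4 + (5 + (-9)²)*(-5 + (5 + (-9)²))/7)) = 1/(3483 + (4 + (5 + 81)*(-5 + (5 + 81))/7)) = 1/(3483 + (4 + (⅐)*86*(-5 + 86))) = 1/(3483 + (4 + (⅐)*86*81)) = 1/(3483 + (4 + 6966/7)) = 1/(3483 + 6994/7) = 1/(31375/7) = 7/31375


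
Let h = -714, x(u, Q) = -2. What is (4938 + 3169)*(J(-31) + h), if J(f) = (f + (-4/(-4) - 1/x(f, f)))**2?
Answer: 5066875/4 ≈ 1.2667e+6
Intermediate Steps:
J(f) = (3/2 + f)**2 (J(f) = (f + (-4/(-4) - 1/(-2)))**2 = (f + (-4*(-1/4) - 1*(-1/2)))**2 = (f + (1 + 1/2))**2 = (f + 3/2)**2 = (3/2 + f)**2)
(4938 + 3169)*(J(-31) + h) = (4938 + 3169)*((3 + 2*(-31))**2/4 - 714) = 8107*((3 - 62)**2/4 - 714) = 8107*((1/4)*(-59)**2 - 714) = 8107*((1/4)*3481 - 714) = 8107*(3481/4 - 714) = 8107*(625/4) = 5066875/4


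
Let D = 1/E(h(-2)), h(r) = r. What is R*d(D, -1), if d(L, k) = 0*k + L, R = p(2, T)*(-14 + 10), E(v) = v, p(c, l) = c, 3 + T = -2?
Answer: 4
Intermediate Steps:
T = -5 (T = -3 - 2 = -5)
D = -½ (D = 1/(-2) = -½ ≈ -0.50000)
R = -8 (R = 2*(-14 + 10) = 2*(-4) = -8)
d(L, k) = L (d(L, k) = 0 + L = L)
R*d(D, -1) = -8*(-½) = 4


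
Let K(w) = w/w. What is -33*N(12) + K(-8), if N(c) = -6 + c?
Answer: -197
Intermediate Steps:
K(w) = 1
-33*N(12) + K(-8) = -33*(-6 + 12) + 1 = -33*6 + 1 = -198 + 1 = -197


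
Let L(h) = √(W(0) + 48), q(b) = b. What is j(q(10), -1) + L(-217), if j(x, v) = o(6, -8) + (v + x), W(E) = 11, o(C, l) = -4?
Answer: 5 + √59 ≈ 12.681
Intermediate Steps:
j(x, v) = -4 + v + x (j(x, v) = -4 + (v + x) = -4 + v + x)
L(h) = √59 (L(h) = √(11 + 48) = √59)
j(q(10), -1) + L(-217) = (-4 - 1 + 10) + √59 = 5 + √59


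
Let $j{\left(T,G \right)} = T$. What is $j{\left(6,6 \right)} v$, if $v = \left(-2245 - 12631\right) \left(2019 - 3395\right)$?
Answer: $122816256$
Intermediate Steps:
$v = 20469376$ ($v = \left(-14876\right) \left(-1376\right) = 20469376$)
$j{\left(6,6 \right)} v = 6 \cdot 20469376 = 122816256$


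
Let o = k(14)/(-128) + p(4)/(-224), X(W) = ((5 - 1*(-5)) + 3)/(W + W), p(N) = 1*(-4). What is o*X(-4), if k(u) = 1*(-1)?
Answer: -299/7168 ≈ -0.041713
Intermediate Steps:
k(u) = -1
p(N) = -4
X(W) = 13/(2*W) (X(W) = ((5 + 5) + 3)/((2*W)) = (10 + 3)*(1/(2*W)) = 13*(1/(2*W)) = 13/(2*W))
o = 23/896 (o = -1/(-128) - 4/(-224) = -1*(-1/128) - 4*(-1/224) = 1/128 + 1/56 = 23/896 ≈ 0.025670)
o*X(-4) = 23*((13/2)/(-4))/896 = 23*((13/2)*(-¼))/896 = (23/896)*(-13/8) = -299/7168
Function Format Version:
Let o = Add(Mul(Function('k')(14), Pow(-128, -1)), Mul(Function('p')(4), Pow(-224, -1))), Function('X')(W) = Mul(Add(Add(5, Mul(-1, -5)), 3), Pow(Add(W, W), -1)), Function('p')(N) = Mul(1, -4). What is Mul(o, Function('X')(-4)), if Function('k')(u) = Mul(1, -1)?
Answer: Rational(-299, 7168) ≈ -0.041713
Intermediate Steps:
Function('k')(u) = -1
Function('p')(N) = -4
Function('X')(W) = Mul(Rational(13, 2), Pow(W, -1)) (Function('X')(W) = Mul(Add(Add(5, 5), 3), Pow(Mul(2, W), -1)) = Mul(Add(10, 3), Mul(Rational(1, 2), Pow(W, -1))) = Mul(13, Mul(Rational(1, 2), Pow(W, -1))) = Mul(Rational(13, 2), Pow(W, -1)))
o = Rational(23, 896) (o = Add(Mul(-1, Pow(-128, -1)), Mul(-4, Pow(-224, -1))) = Add(Mul(-1, Rational(-1, 128)), Mul(-4, Rational(-1, 224))) = Add(Rational(1, 128), Rational(1, 56)) = Rational(23, 896) ≈ 0.025670)
Mul(o, Function('X')(-4)) = Mul(Rational(23, 896), Mul(Rational(13, 2), Pow(-4, -1))) = Mul(Rational(23, 896), Mul(Rational(13, 2), Rational(-1, 4))) = Mul(Rational(23, 896), Rational(-13, 8)) = Rational(-299, 7168)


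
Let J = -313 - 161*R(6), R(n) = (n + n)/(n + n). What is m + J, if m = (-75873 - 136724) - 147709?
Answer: -360780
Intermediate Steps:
R(n) = 1 (R(n) = (2*n)/((2*n)) = (2*n)*(1/(2*n)) = 1)
m = -360306 (m = -212597 - 147709 = -360306)
J = -474 (J = -313 - 161*1 = -313 - 161 = -474)
m + J = -360306 - 474 = -360780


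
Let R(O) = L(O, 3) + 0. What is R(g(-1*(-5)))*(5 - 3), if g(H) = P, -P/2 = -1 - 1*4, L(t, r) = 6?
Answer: 12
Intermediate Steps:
P = 10 (P = -2*(-1 - 1*4) = -2*(-1 - 4) = -2*(-5) = 10)
g(H) = 10
R(O) = 6 (R(O) = 6 + 0 = 6)
R(g(-1*(-5)))*(5 - 3) = 6*(5 - 3) = 6*2 = 12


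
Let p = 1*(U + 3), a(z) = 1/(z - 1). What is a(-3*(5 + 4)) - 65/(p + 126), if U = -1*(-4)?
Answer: -279/532 ≈ -0.52444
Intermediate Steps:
a(z) = 1/(-1 + z)
U = 4
p = 7 (p = 1*(4 + 3) = 1*7 = 7)
a(-3*(5 + 4)) - 65/(p + 126) = 1/(-1 - 3*(5 + 4)) - 65/(7 + 126) = 1/(-1 - 3*9) - 65/133 = 1/(-1 - 27) + (1/133)*(-65) = 1/(-28) - 65/133 = -1/28 - 65/133 = -279/532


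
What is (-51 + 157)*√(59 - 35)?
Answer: 212*√6 ≈ 519.29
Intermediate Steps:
(-51 + 157)*√(59 - 35) = 106*√24 = 106*(2*√6) = 212*√6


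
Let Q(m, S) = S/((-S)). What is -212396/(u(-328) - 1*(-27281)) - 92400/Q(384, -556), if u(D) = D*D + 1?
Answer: 6230703002/67433 ≈ 92398.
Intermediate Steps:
u(D) = 1 + D² (u(D) = D² + 1 = 1 + D²)
Q(m, S) = -1 (Q(m, S) = S*(-1/S) = -1)
-212396/(u(-328) - 1*(-27281)) - 92400/Q(384, -556) = -212396/((1 + (-328)²) - 1*(-27281)) - 92400/(-1) = -212396/((1 + 107584) + 27281) - 92400*(-1) = -212396/(107585 + 27281) + 92400 = -212396/134866 + 92400 = -212396*1/134866 + 92400 = -106198/67433 + 92400 = 6230703002/67433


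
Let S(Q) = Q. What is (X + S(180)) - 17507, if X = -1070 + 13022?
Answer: -5375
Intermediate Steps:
X = 11952
(X + S(180)) - 17507 = (11952 + 180) - 17507 = 12132 - 17507 = -5375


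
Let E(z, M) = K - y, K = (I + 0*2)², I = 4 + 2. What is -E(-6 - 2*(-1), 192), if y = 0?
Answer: -36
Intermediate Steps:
I = 6
K = 36 (K = (6 + 0*2)² = (6 + 0)² = 6² = 36)
E(z, M) = 36 (E(z, M) = 36 - 1*0 = 36 + 0 = 36)
-E(-6 - 2*(-1), 192) = -1*36 = -36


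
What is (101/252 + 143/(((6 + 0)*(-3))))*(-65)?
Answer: 123565/252 ≈ 490.34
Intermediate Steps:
(101/252 + 143/(((6 + 0)*(-3))))*(-65) = (101*(1/252) + 143/((6*(-3))))*(-65) = (101/252 + 143/(-18))*(-65) = (101/252 + 143*(-1/18))*(-65) = (101/252 - 143/18)*(-65) = -1901/252*(-65) = 123565/252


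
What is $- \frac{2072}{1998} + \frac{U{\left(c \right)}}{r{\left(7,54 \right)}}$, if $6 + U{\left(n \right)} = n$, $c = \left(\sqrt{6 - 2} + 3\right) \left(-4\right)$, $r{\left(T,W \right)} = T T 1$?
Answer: $- \frac{2074}{1323} \approx -1.5676$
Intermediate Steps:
$r{\left(T,W \right)} = T^{2}$ ($r{\left(T,W \right)} = T^{2} \cdot 1 = T^{2}$)
$c = -20$ ($c = \left(\sqrt{4} + 3\right) \left(-4\right) = \left(2 + 3\right) \left(-4\right) = 5 \left(-4\right) = -20$)
$U{\left(n \right)} = -6 + n$
$- \frac{2072}{1998} + \frac{U{\left(c \right)}}{r{\left(7,54 \right)}} = - \frac{2072}{1998} + \frac{-6 - 20}{7^{2}} = \left(-2072\right) \frac{1}{1998} - \frac{26}{49} = - \frac{28}{27} - \frac{26}{49} = - \frac{2074}{1323}$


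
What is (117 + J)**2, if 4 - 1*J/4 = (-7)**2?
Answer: 3969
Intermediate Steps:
J = -180 (J = 16 - 4*(-7)**2 = 16 - 4*49 = 16 - 196 = -180)
(117 + J)**2 = (117 - 180)**2 = (-63)**2 = 3969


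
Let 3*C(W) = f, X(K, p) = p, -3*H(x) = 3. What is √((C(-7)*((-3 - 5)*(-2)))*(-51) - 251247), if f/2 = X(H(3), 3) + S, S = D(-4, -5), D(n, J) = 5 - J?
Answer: I*√258319 ≈ 508.25*I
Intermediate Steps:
H(x) = -1 (H(x) = -⅓*3 = -1)
S = 10 (S = 5 - 1*(-5) = 5 + 5 = 10)
f = 26 (f = 2*(3 + 10) = 2*13 = 26)
C(W) = 26/3 (C(W) = (⅓)*26 = 26/3)
√((C(-7)*((-3 - 5)*(-2)))*(-51) - 251247) = √((26*((-3 - 5)*(-2))/3)*(-51) - 251247) = √((26*(-8*(-2))/3)*(-51) - 251247) = √(((26/3)*16)*(-51) - 251247) = √((416/3)*(-51) - 251247) = √(-7072 - 251247) = √(-258319) = I*√258319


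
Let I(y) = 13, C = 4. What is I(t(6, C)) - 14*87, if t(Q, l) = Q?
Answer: -1205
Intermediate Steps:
I(t(6, C)) - 14*87 = 13 - 14*87 = 13 - 1218 = -1205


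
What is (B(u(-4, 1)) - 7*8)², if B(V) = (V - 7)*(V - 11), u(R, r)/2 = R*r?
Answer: 52441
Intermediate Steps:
u(R, r) = 2*R*r (u(R, r) = 2*(R*r) = 2*R*r)
B(V) = (-11 + V)*(-7 + V) (B(V) = (-7 + V)*(-11 + V) = (-11 + V)*(-7 + V))
(B(u(-4, 1)) - 7*8)² = ((77 + (2*(-4)*1)² - 36*(-4)) - 7*8)² = ((77 + (-8)² - 18*(-8)) - 56)² = ((77 + 64 + 144) - 56)² = (285 - 56)² = 229² = 52441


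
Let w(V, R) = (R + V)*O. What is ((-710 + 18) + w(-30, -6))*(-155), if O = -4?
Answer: 84940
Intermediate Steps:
w(V, R) = -4*R - 4*V (w(V, R) = (R + V)*(-4) = -4*R - 4*V)
((-710 + 18) + w(-30, -6))*(-155) = ((-710 + 18) + (-4*(-6) - 4*(-30)))*(-155) = (-692 + (24 + 120))*(-155) = (-692 + 144)*(-155) = -548*(-155) = 84940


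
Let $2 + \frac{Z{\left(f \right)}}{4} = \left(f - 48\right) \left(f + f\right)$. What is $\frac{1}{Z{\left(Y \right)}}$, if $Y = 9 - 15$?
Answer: $\frac{1}{2584} \approx 0.000387$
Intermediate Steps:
$Y = -6$
$Z{\left(f \right)} = -8 + 8 f \left(-48 + f\right)$ ($Z{\left(f \right)} = -8 + 4 \left(f - 48\right) \left(f + f\right) = -8 + 4 \left(-48 + f\right) 2 f = -8 + 4 \cdot 2 f \left(-48 + f\right) = -8 + 8 f \left(-48 + f\right)$)
$\frac{1}{Z{\left(Y \right)}} = \frac{1}{-8 - -2304 + 8 \left(-6\right)^{2}} = \frac{1}{-8 + 2304 + 8 \cdot 36} = \frac{1}{-8 + 2304 + 288} = \frac{1}{2584}$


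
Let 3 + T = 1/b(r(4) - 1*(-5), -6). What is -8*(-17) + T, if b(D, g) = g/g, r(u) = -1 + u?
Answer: 134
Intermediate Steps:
b(D, g) = 1
T = -2 (T = -3 + 1/1 = -3 + 1 = -2)
-8*(-17) + T = -8*(-17) - 2 = 136 - 2 = 134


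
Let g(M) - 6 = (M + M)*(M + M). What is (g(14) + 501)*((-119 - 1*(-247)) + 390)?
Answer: 668738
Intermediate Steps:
g(M) = 6 + 4*M² (g(M) = 6 + (M + M)*(M + M) = 6 + (2*M)*(2*M) = 6 + 4*M²)
(g(14) + 501)*((-119 - 1*(-247)) + 390) = ((6 + 4*14²) + 501)*((-119 - 1*(-247)) + 390) = ((6 + 4*196) + 501)*((-119 + 247) + 390) = ((6 + 784) + 501)*(128 + 390) = (790 + 501)*518 = 1291*518 = 668738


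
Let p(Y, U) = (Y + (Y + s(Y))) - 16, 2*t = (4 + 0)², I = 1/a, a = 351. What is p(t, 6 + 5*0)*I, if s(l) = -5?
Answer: -5/351 ≈ -0.014245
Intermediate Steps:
I = 1/351 ≈ 0.0028490
t = 8 (t = (4 + 0)²/2 = (½)*4² = (½)*16 = 8)
p(Y, U) = -21 + 2*Y (p(Y, U) = (Y + (Y - 5)) - 16 = (Y + (-5 + Y)) - 16 = (-5 + 2*Y) - 16 = -21 + 2*Y)
p(t, 6 + 5*0)*I = (-21 + 2*8)*(1/351) = (-21 + 16)*(1/351) = -5*1/351 = -5/351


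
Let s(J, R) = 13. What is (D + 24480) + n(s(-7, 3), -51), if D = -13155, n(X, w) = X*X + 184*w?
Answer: 2110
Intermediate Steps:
n(X, w) = X² + 184*w
(D + 24480) + n(s(-7, 3), -51) = (-13155 + 24480) + (13² + 184*(-51)) = 11325 + (169 - 9384) = 11325 - 9215 = 2110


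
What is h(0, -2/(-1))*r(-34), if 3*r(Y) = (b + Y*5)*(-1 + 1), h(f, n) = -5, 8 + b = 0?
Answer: 0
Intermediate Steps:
b = -8 (b = -8 + 0 = -8)
r(Y) = 0 (r(Y) = ((-8 + Y*5)*(-1 + 1))/3 = ((-8 + 5*Y)*0)/3 = (1/3)*0 = 0)
h(0, -2/(-1))*r(-34) = -5*0 = 0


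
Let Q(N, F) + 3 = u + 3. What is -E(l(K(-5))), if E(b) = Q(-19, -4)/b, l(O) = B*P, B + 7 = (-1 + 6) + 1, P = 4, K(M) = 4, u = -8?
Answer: -2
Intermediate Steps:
B = -1 (B = -7 + ((-1 + 6) + 1) = -7 + (5 + 1) = -7 + 6 = -1)
Q(N, F) = -8 (Q(N, F) = -3 + (-8 + 3) = -3 - 5 = -8)
l(O) = -4 (l(O) = -1*4 = -4)
E(b) = -8/b
-E(l(K(-5))) = -(-8)/(-4) = -(-8)*(-1)/4 = -1*2 = -2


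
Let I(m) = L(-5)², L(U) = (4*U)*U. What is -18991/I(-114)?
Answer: -18991/10000 ≈ -1.8991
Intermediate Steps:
L(U) = 4*U²
I(m) = 10000 (I(m) = (4*(-5)²)² = (4*25)² = 100² = 10000)
-18991/I(-114) = -18991/10000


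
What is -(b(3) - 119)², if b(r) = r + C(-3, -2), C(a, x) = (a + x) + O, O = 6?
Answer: -13225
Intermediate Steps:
C(a, x) = 6 + a + x (C(a, x) = (a + x) + 6 = 6 + a + x)
b(r) = 1 + r (b(r) = r + (6 - 3 - 2) = r + 1 = 1 + r)
-(b(3) - 119)² = -((1 + 3) - 119)² = -(4 - 119)² = -1*(-115)² = -1*13225 = -13225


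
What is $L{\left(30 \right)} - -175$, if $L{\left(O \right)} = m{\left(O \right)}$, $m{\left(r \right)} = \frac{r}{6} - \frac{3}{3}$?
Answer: $179$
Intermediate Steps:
$m{\left(r \right)} = -1 + \frac{r}{6}$ ($m{\left(r \right)} = r \frac{1}{6} - 1 = \frac{r}{6} - 1 = -1 + \frac{r}{6}$)
$L{\left(O \right)} = -1 + \frac{O}{6}$
$L{\left(30 \right)} - -175 = \left(-1 + \frac{1}{6} \cdot 30\right) - -175 = \left(-1 + 5\right) + 175 = 4 + 175 = 179$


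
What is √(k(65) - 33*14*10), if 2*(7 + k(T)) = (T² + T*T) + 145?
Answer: I*√1318/2 ≈ 18.152*I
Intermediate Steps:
k(T) = 131/2 + T² (k(T) = -7 + ((T² + T*T) + 145)/2 = -7 + ((T² + T²) + 145)/2 = -7 + (2*T² + 145)/2 = -7 + (145 + 2*T²)/2 = -7 + (145/2 + T²) = 131/2 + T²)
√(k(65) - 33*14*10) = √((131/2 + 65²) - 33*14*10) = √((131/2 + 4225) - 462*10) = √(8581/2 - 4620) = √(-659/2) = I*√1318/2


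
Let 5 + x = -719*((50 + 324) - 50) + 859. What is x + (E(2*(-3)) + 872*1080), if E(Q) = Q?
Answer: 709652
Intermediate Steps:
x = -232102 (x = -5 + (-719*((50 + 324) - 50) + 859) = -5 + (-719*(374 - 50) + 859) = -5 + (-719*324 + 859) = -5 + (-232956 + 859) = -5 - 232097 = -232102)
x + (E(2*(-3)) + 872*1080) = -232102 + (2*(-3) + 872*1080) = -232102 + (-6 + 941760) = -232102 + 941754 = 709652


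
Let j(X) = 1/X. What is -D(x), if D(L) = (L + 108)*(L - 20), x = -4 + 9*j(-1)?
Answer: 3135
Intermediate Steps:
j(X) = 1/X
x = -13 (x = -4 + 9/(-1) = -4 + 9*(-1) = -4 - 9 = -13)
D(L) = (-20 + L)*(108 + L) (D(L) = (108 + L)*(-20 + L) = (-20 + L)*(108 + L))
-D(x) = -(-2160 + (-13)**2 + 88*(-13)) = -(-2160 + 169 - 1144) = -1*(-3135) = 3135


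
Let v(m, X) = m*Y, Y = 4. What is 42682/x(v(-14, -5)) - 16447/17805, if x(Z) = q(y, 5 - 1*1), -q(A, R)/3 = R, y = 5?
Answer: -126691729/35610 ≈ -3557.8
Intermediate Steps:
q(A, R) = -3*R
v(m, X) = 4*m (v(m, X) = m*4 = 4*m)
x(Z) = -12 (x(Z) = -3*(5 - 1*1) = -3*(5 - 1) = -3*4 = -12)
42682/x(v(-14, -5)) - 16447/17805 = 42682/(-12) - 16447/17805 = 42682*(-1/12) - 16447*1/17805 = -21341/6 - 16447/17805 = -126691729/35610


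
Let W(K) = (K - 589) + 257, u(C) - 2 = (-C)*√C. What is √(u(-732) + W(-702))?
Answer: 2*√(-258 + 366*I*√183) ≈ 96.952 + 102.14*I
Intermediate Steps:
u(C) = 2 - C^(3/2) (u(C) = 2 + (-C)*√C = 2 - C^(3/2))
W(K) = -332 + K (W(K) = (-589 + K) + 257 = -332 + K)
√(u(-732) + W(-702)) = √((2 - (-732)^(3/2)) + (-332 - 702)) = √((2 - (-1464)*I*√183) - 1034) = √((2 + 1464*I*√183) - 1034) = √(-1032 + 1464*I*√183)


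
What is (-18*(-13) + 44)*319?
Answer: 88682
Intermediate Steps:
(-18*(-13) + 44)*319 = (234 + 44)*319 = 278*319 = 88682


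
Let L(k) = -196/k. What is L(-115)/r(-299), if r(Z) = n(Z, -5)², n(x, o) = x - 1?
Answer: 49/2587500 ≈ 1.8937e-5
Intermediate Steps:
n(x, o) = -1 + x
r(Z) = (-1 + Z)²
L(-115)/r(-299) = (-196/(-115))/((-1 - 299)²) = (-196*(-1/115))/((-300)²) = (196/115)/90000 = (196/115)*(1/90000) = 49/2587500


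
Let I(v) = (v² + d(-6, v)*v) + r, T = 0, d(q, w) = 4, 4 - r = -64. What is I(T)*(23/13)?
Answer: 1564/13 ≈ 120.31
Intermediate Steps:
r = 68 (r = 4 - 1*(-64) = 4 + 64 = 68)
I(v) = 68 + v² + 4*v (I(v) = (v² + 4*v) + 68 = 68 + v² + 4*v)
I(T)*(23/13) = (68 + 0² + 4*0)*(23/13) = (68 + 0 + 0)*(23*(1/13)) = 68*(23/13) = 1564/13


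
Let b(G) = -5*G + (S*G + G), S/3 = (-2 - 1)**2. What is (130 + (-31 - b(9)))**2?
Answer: 11664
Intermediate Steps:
S = 27 (S = 3*(-2 - 1)**2 = 3*(-3)**2 = 3*9 = 27)
b(G) = 23*G (b(G) = -5*G + (27*G + G) = -5*G + 28*G = 23*G)
(130 + (-31 - b(9)))**2 = (130 + (-31 - 23*9))**2 = (130 + (-31 - 1*207))**2 = (130 + (-31 - 207))**2 = (130 - 238)**2 = (-108)**2 = 11664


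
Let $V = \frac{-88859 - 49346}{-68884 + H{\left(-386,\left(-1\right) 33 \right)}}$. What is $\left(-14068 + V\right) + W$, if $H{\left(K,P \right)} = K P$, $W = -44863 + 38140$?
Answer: $- \frac{1167193281}{56146} \approx -20789.0$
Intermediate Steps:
$W = -6723$
$V = \frac{138205}{56146}$ ($V = \frac{-88859 - 49346}{-68884 - 386 \left(\left(-1\right) 33\right)} = - \frac{138205}{-68884 - -12738} = - \frac{138205}{-68884 + 12738} = - \frac{138205}{-56146} = \left(-138205\right) \left(- \frac{1}{56146}\right) = \frac{138205}{56146} \approx 2.4615$)
$\left(-14068 + V\right) + W = \left(-14068 + \frac{138205}{56146}\right) - 6723 = - \frac{789723723}{56146} - 6723 = - \frac{1167193281}{56146}$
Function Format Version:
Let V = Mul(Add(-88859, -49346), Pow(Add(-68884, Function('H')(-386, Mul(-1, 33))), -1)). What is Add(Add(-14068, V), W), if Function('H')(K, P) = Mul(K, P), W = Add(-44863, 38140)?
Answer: Rational(-1167193281, 56146) ≈ -20789.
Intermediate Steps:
W = -6723
V = Rational(138205, 56146) (V = Mul(Add(-88859, -49346), Pow(Add(-68884, Mul(-386, Mul(-1, 33))), -1)) = Mul(-138205, Pow(Add(-68884, Mul(-386, -33)), -1)) = Mul(-138205, Pow(Add(-68884, 12738), -1)) = Mul(-138205, Pow(-56146, -1)) = Mul(-138205, Rational(-1, 56146)) = Rational(138205, 56146) ≈ 2.4615)
Add(Add(-14068, V), W) = Add(Add(-14068, Rational(138205, 56146)), -6723) = Add(Rational(-789723723, 56146), -6723) = Rational(-1167193281, 56146)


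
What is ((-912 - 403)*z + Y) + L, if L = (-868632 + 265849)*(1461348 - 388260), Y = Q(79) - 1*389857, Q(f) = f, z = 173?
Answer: -646839821177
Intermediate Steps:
Y = -389778 (Y = 79 - 1*389857 = 79 - 389857 = -389778)
L = -646839203904 (L = -602783*1073088 = -646839203904)
((-912 - 403)*z + Y) + L = ((-912 - 403)*173 - 389778) - 646839203904 = (-1315*173 - 389778) - 646839203904 = (-227495 - 389778) - 646839203904 = -617273 - 646839203904 = -646839821177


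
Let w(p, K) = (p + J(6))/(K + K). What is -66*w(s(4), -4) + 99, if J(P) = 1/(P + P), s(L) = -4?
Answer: 1067/16 ≈ 66.688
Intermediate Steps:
J(P) = 1/(2*P)
w(p, K) = (1/12 + p)/(2*K) (w(p, K) = (p + (1/2)/6)/(K + K) = (p + (1/2)*(1/6))/((2*K)) = (p + 1/12)*(1/(2*K)) = (1/12 + p)*(1/(2*K)) = (1/12 + p)/(2*K))
-66*w(s(4), -4) + 99 = -11*(1 + 12*(-4))/(4*(-4)) + 99 = -11*(-1)*(1 - 48)/(4*4) + 99 = -11*(-1)*(-47)/(4*4) + 99 = -66*47/96 + 99 = -517/16 + 99 = 1067/16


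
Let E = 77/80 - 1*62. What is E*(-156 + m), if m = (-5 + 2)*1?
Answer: 776397/80 ≈ 9705.0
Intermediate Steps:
E = -4883/80 (E = 77*(1/80) - 62 = 77/80 - 62 = -4883/80 ≈ -61.037)
m = -3 (m = -3*1 = -3)
E*(-156 + m) = -4883*(-156 - 3)/80 = -4883/80*(-159) = 776397/80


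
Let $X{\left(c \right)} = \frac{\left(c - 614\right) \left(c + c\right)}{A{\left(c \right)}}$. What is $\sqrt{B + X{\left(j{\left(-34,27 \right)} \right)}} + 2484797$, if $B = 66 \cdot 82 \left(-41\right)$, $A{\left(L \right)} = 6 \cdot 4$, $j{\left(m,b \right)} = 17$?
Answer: $2484797 + \frac{i \sqrt{890951}}{2} \approx 2.4848 \cdot 10^{6} + 471.95 i$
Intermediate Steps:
$A{\left(L \right)} = 24$
$B = -221892$ ($B = 5412 \left(-41\right) = -221892$)
$X{\left(c \right)} = \frac{c \left(-614 + c\right)}{12}$ ($X{\left(c \right)} = \frac{\left(c - 614\right) \left(c + c\right)}{24} = \left(-614 + c\right) 2 c \frac{1}{24} = 2 c \left(-614 + c\right) \frac{1}{24} = \frac{c \left(-614 + c\right)}{12}$)
$\sqrt{B + X{\left(j{\left(-34,27 \right)} \right)}} + 2484797 = \sqrt{-221892 + \frac{1}{12} \cdot 17 \left(-614 + 17\right)} + 2484797 = \sqrt{-221892 + \frac{1}{12} \cdot 17 \left(-597\right)} + 2484797 = \sqrt{-221892 - \frac{3383}{4}} + 2484797 = \sqrt{- \frac{890951}{4}} + 2484797 = \frac{i \sqrt{890951}}{2} + 2484797 = 2484797 + \frac{i \sqrt{890951}}{2}$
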